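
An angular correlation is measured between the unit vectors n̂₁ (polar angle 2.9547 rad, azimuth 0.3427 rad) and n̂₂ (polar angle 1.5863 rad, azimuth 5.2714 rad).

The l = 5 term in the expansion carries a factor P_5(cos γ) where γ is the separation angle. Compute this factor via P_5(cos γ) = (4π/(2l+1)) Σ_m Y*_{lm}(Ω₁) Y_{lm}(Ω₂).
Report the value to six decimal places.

0.101866

Addition theorem: P_5(cos γ) = (4π/11) Σ_m Y*_{lm}(Ω₁) Y_{lm}(Ω₂), m = −5…5:
  [-5]  conj(Y_{5,-5})(Ω₁) = -0.00001 + 0.00010j ; Y_{5,-5}(Ω₂) = 0.15754 - 0.43628j ; Δ = 0.00004 + 0.00002j
  [-4]  conj(Y_{5,-4})(Ω₁) = -0.00034 - 0.00168j ; Y_{5,-4}(Ω₂) = 0.01404 + 0.01789j ; Δ = 0.00003 - 0.00003j
  [-3]  conj(Y_{5,-3})(Ω₁) = 0.00881 + 0.01461j ; Y_{5,-3}(Ω₂) = 0.34313 - 0.03659j ; Δ = 0.00356 + 0.00469j
  [-2]  conj(Y_{5,-2})(Ω₁) = -0.08441 - 0.06901j ; Y_{5,-2}(Ω₂) = -0.01148 + 0.02360j ; Δ = 0.00260 - 0.00120j
  [-1]  conj(Y_{5,-1})(Ω₁) = 0.39562 + 0.14115j ; Y_{5,-1}(Ω₂) = 0.16927 + 0.27058j ; Δ = 0.02877 + 0.13094j
  [+0]  conj(Y_{5,0})(Ω₁) = -0.70577 + 0.00000j ; Y_{5,0}(Ω₂) = -0.02717 + 0.00000j ; Δ = 0.01917 + 0.00000j
  [+1]  conj(Y_{5,1})(Ω₁) = -0.39562 + 0.14115j ; Y_{5,1}(Ω₂) = -0.16927 + 0.27058j ; Δ = 0.02877 - 0.13094j
  [+2]  conj(Y_{5,2})(Ω₁) = -0.08441 + 0.06901j ; Y_{5,2}(Ω₂) = -0.01148 - 0.02360j ; Δ = 0.00260 + 0.00120j
  [+3]  conj(Y_{5,3})(Ω₁) = -0.00881 + 0.01461j ; Y_{5,3}(Ω₂) = -0.34313 - 0.03659j ; Δ = 0.00356 - 0.00469j
  [+4]  conj(Y_{5,4})(Ω₁) = -0.00034 + 0.00168j ; Y_{5,4}(Ω₂) = 0.01404 - 0.01789j ; Δ = 0.00003 + 0.00003j
  [+5]  conj(Y_{5,5})(Ω₁) = 0.00001 + 0.00010j ; Y_{5,5}(Ω₂) = -0.15754 - 0.43628j ; Δ = 0.00004 - 0.00002j
Total Σ_m = 0.08917 - 0.00000j. Multiply by 1.142397: 0.10187 - 0.00000j. P_5(cos γ) = 0.101866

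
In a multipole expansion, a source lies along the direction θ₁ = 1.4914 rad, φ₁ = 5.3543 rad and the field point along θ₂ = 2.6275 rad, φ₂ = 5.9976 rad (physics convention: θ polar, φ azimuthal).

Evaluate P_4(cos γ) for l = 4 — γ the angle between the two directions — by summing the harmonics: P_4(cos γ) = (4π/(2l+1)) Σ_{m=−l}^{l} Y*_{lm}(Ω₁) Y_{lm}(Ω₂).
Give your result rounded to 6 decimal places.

0.031102

Expand P_4 via completeness: Σ_{m} conj(Y_{4,m}) at Ω₁ times Y_{4,m} at Ω₂ —
  [-4]  conj(Y_{4,-4})(Ω₁) = -0.366962+0.237261i ; Y_{4,-4}(Ω₂) = +0.010751+0.023537i ; Δ = -0.009530-0.006087i
  [-3]  conj(Y_{4,-3})(Ω₁) = -0.092209-0.034176i ; Y_{4,-3}(Ω₂) = -0.084873-0.097940i ; Δ = +0.004479+0.011932i
  [-2]  conj(Y_{4,-2})(Ω₁) = +0.089948+0.304786i ; Y_{4,-2}(Ω₂) = +0.293121+0.188366i ; Δ = -0.031045+0.106282i
  [-1]  conj(Y_{4,-1})(Ω₁) = -0.066198+0.088557i ; Y_{4,-1}(Ω₂) = -0.448455-0.131671i ; Δ = +0.041347-0.030997i
  [+0]  conj(Y_{4,0})(Ω₁) = +0.297540-0.000000i ; Y_{4,0}(Ω₂) = +0.039569+0.000000i ; Δ = +0.011773+0.000000i
  [+1]  conj(Y_{4,1})(Ω₁) = +0.066198+0.088557i ; Y_{4,1}(Ω₂) = +0.448455-0.131671i ; Δ = +0.041347+0.030997i
  [+2]  conj(Y_{4,2})(Ω₁) = +0.089948-0.304786i ; Y_{4,2}(Ω₂) = +0.293121-0.188366i ; Δ = -0.031045-0.106282i
  [+3]  conj(Y_{4,3})(Ω₁) = +0.092209-0.034176i ; Y_{4,3}(Ω₂) = +0.084873-0.097940i ; Δ = +0.004479-0.011932i
  [+4]  conj(Y_{4,4})(Ω₁) = -0.366962-0.237261i ; Y_{4,4}(Ω₂) = +0.010751-0.023537i ; Δ = -0.009530+0.006087i
Σ over m = +0.022275+0.000000i; ×(4π/9) → +0.031102+0.000000i. Real part: 0.031102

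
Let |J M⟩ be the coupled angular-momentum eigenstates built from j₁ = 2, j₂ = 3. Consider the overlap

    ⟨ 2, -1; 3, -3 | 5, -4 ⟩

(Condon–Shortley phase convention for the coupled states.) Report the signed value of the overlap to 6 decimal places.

+0.632456

√[11·0!4!6!/11! · 1!3!0!6!1!9!] = √(7464960)
  +(−1)^0/∏(0,0,3,0,1,6)! = 1/4320  (running 1/4320)
⟨..|..⟩ = √(7464960)·(1/4320) = +0.632456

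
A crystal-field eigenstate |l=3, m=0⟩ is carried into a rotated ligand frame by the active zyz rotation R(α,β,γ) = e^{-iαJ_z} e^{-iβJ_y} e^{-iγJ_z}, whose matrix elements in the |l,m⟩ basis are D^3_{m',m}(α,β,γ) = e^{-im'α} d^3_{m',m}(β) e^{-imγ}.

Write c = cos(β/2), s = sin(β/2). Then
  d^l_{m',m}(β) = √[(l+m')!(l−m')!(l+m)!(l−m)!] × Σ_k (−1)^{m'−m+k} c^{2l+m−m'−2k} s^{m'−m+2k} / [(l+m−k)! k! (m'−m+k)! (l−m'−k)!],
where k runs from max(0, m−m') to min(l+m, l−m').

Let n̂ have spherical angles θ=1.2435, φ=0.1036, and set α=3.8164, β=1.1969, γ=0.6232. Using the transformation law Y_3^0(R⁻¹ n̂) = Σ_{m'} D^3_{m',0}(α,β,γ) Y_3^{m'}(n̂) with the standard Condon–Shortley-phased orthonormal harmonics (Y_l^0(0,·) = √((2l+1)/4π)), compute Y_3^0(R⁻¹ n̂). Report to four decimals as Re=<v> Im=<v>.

Need the full column D^3_{m',0} for m'=−3..3 at α=3.8164, β=1.1969, γ=0.6232.
cos(β/2)=0.826210, sin(β/2)=0.563363
d^3_{-3,0}: single k=3 term ⇒ +0.450972;  D = +0.197628-0.405363i
d^3_{-2,0}: k∈[2..3] ⇒ +0.810024 -0.376611 = +0.433413;  D = +0.095083+0.422855i
d^3_{-1,0}: k∈[1..3] ⇒ +0.751329 -1.047965 +0.162413 = -0.134223;  D = +0.104805+0.083855i
d^3_{0,0}: k∈[0..3] ⇒ +0.318084 -1.331005 +0.618835 -0.031969 = -0.426055;  D = -0.426055+0.000000i
d^3_{1,0}: k∈[0..2] ⇒ -0.751329 +1.047965 -0.162413 = +0.134223;  D = -0.104805+0.083855i
d^3_{2,0}: k∈[0..1] ⇒ +0.810024 -0.376611 = +0.433413;  D = +0.095083-0.422855i
d^3_{3,0}: single k=0 term ⇒ -0.450972;  D = -0.197628-0.405363i
Y_3^{m'}(θ=1.2435,φ=0.1036) and Σ D·Y over m':
  (+0.1976-0.4054i)·(+0.3373-0.1083i)  (+0.0951+0.4229i)·(+0.2883-0.0606i)  (+0.1048+0.0839i)·(-0.1471+0.0153i)  (-0.4261+0.0000i)·(-0.2979+0.0000i)  (-0.1048+0.0839i)·(+0.1471+0.0153i)  (+0.0951-0.4229i)·(+0.2883+0.0606i)  (-0.1976-0.4054i)·(-0.3373-0.1083i)
Y_3^0(R⁻¹ n̂) = +0.245088+0.000000i

Re=0.2451 Im=0.0000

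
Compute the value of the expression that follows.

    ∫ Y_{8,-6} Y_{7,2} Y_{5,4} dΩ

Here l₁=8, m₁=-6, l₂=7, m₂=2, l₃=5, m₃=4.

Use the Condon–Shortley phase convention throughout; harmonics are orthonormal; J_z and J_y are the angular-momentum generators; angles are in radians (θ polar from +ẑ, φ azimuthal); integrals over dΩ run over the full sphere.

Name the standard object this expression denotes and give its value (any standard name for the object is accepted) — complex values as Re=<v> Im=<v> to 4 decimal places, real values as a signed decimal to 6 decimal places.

This is a Gaunt coefficient — the integral of a triple product of spherical harmonics over the sphere.
Checks pass: Σm=0; 20 even; l₃=5∈[1,15].
(2·8+1)(2·7+1)(2·5+1) = 2805
Δ: 10! 6! 4! / 21! → 1/814773960
sum: t=3:−1/87091200 t=4:+1/4976640 t=5:−1/2073600 t=6:+1/4976640 t=7:−1/87091200 = -1/9676800
3j²(8 7 5; 0 0 0) = Δ·Π!·Σ² = 360/46189  (sign +1)
sum: t=8:+1/348364800 t=9:−1/1045094400 = 1/522547200
3j²(8 7 5; -6 2 4) = Δ·Π!·Σ² = 4/323  (sign -1)
combine: 4πI² = 2805·360/46189·4/323 = 21600/79781
take √, sign -1: I = -0.14678180

Gaunt coefficient, -0.146782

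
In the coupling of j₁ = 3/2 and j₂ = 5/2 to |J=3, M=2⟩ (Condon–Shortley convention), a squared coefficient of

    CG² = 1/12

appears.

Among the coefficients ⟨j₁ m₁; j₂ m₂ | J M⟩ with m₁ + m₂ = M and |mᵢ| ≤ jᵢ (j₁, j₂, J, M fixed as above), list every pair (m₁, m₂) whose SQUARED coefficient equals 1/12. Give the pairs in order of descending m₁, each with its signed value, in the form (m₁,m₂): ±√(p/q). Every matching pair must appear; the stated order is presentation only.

(1/2,3/2): −√(1/12)

Admissible pairs with m₁+m₂ = M = 2: (-1/2,5/2), (1/2,3/2), (3/2,1/2)
  (m₁,m₂)=(3/2,1/2): CG² = 1/2, CG = +√(1/2)
  (m₁,m₂)=(1/2,3/2): CG² = 1/12, CG = −√(1/12)   ← matches the target
  (m₁,m₂)=(-1/2,5/2): CG² = 5/12, CG = −√(5/12)
Pairs with CG² = 1/12: (1/2,3/2): −√(1/12)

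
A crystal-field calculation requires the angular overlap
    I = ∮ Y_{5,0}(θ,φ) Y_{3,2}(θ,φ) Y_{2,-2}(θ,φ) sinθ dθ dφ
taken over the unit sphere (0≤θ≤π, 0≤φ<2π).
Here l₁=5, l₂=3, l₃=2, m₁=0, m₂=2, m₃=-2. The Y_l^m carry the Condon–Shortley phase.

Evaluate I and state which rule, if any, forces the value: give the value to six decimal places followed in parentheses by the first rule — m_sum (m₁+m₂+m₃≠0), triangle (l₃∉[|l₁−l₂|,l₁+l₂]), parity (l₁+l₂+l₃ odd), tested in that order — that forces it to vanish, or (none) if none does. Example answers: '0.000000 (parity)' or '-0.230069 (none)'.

m-sum 0 ✓  L=10 even ✓  2≤2≤8 ✓
Π(2lᵢ+1) = 11×7×5 = 385
triangle coeff Δ(5,3,2) = 1/2310
Σ_t [3,3]: t=3:−1/144 = -1/144
(3j)²=10/231 [(5 3 2; 0 0 0)], sign=-1
Σ_t [5,5]: t=5:−1/2880 = -1/2880
(3j)²=1/462 [(5 3 2; 0 2 -2)], sign=-1
⇒ 4πI² = 25/693
I = (+1)√(25/693/(4π)) = 0.05357948
No selection rule forces the value: the integral is nonzero (none).

0.053579 (none)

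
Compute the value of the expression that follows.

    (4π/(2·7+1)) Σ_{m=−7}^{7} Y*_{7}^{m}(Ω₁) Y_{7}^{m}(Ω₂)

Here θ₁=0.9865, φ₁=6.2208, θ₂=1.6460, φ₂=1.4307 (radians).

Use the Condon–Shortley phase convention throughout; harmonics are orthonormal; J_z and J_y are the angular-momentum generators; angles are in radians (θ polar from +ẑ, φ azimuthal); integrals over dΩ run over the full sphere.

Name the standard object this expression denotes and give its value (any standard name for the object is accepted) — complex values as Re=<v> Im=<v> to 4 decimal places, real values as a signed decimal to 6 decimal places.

Legendre polynomial (addition theorem), -0.050346

This sum is the spherical-harmonic addition theorem: it equals the Legendre polynomial P_l(cos γ) of the angle γ between the two directions.
Summing Y*_{l m}(θ₁,φ₁)·Y_{l m}(θ₂,φ₂) over m ∈ [−7, 7]; prefactor 4π/(2·7+1) = 0.837758:
  m=-7: Y*=(0.127273, -0.059405)  Y=(-0.407318, 0.272794)  product (-0.035635, 0.058916)
  m=-6: Y*=(0.323482, -0.127074)  Y=(0.092187, 0.102966)  product (0.042905, 0.021593)
  m=-5: Y*=(0.416714, -0.134371)  Y=(-0.216081, 0.256289)  product (-0.055606, 0.135834)
  m=-4: Y*=(0.181438, -0.046240)  Y=(0.135145, 0.084802)  product (0.028442, 0.009137)
  m=-3: Y*=(-0.242397, 0.045903)  Y=(-0.117806, 0.263596)  product (0.016456, -0.069303)
  m=-2: Y*=(-0.311642, 0.039087)  Y=(0.161571, 0.046494)  product (-0.052170, -0.008174)
  m=-1: Y*=(0.124086, -0.007751)  Y=(-0.037832, 0.268274)  product (-0.002615, 0.033582)
  m=+0: Y*=(0.330399, -0.000000)  Y=(0.170554, 0.000000)  product (0.056351, 0.000000)
  m=+1: Y*=(-0.124086, -0.007751)  Y=(0.037832, 0.268274)  product (-0.002615, -0.033582)
  m=+2: Y*=(-0.311642, -0.039087)  Y=(0.161571, -0.046494)  product (-0.052170, 0.008174)
  m=+3: Y*=(0.242397, 0.045903)  Y=(0.117806, 0.263596)  product (0.016456, 0.069303)
  m=+4: Y*=(0.181438, 0.046240)  Y=(0.135145, -0.084802)  product (0.028442, -0.009137)
  m=+5: Y*=(-0.416714, -0.134371)  Y=(0.216081, 0.256289)  product (-0.055606, -0.135834)
  m=+6: Y*=(0.323482, 0.127074)  Y=(0.092187, -0.102966)  product (0.042905, -0.021593)
  m=+7: Y*=(-0.127273, -0.059405)  Y=(0.407318, 0.272794)  product (-0.035635, -0.058916)
Accumulated sum (-0.060096, 0.000000); after 4π/(2l+1) scaling, (-0.050346, 0.000000) ⇒ P_7 = -0.050346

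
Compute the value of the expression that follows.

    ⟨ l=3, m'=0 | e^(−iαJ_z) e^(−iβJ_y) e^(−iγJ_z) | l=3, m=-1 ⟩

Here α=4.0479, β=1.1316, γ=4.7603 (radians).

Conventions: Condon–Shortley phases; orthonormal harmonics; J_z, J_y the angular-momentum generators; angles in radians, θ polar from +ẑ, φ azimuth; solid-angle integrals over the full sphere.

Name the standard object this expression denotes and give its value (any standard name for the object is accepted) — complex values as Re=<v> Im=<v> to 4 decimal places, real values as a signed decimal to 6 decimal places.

Wigner D-matrix element, Re=0.0018 Im=-0.0376

This is a Wigner D-matrix element — the rotation-matrix element ⟨l m'| R(α,β,γ) |l m⟩ in the angular-momentum basis.
Split into d^3_{0,-1}(β=1.1316) × two z-phases.
With c≡cos(β/2)=0.844160 and s≡sin(β/2)=0.536091, N=[6·6·2·24]^{1/2}=41.569219
k∈{0,1,2} keeps every argument non-negative
  k=0: (−1)^1·41.5692/(12)·0.8442^5·0.5361^1 = -0.796074
  k=1: (−1)^2·41.5692/(4)·0.8442^3·0.5361^3 = +0.963169
  k=2: (−1)^3·41.5692/(12)·0.8442^1·0.5361^5 = -0.129482
d^3_{0,-1}(1.1316) = -0.796074 +0.963169 -0.129482 = +0.037613
D = (+1.000000+0.000000i)·(+0.037613)·(+0.047893-0.998852i) = +0.001801-0.037570i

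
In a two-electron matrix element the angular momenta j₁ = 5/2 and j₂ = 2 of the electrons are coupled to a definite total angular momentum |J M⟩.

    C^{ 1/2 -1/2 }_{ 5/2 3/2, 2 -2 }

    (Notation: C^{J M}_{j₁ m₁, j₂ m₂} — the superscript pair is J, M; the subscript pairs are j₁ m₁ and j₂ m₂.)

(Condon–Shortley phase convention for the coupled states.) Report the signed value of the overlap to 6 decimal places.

+√(1/15) = +0.258199

j₁+j₂−J=4  J+j₁−j₂=1  J−j₁+j₂=0  j₁+j₂+J+1=6
(j₁±m₁, j₂±m₂, J±M) = (4,1,0,4,0,1)
P² = 192/5
sum k=0..0:
  [0] +1/24 = 1/24
S = 1/24
C² = P²·S² = 1/15 ; C = +0.258199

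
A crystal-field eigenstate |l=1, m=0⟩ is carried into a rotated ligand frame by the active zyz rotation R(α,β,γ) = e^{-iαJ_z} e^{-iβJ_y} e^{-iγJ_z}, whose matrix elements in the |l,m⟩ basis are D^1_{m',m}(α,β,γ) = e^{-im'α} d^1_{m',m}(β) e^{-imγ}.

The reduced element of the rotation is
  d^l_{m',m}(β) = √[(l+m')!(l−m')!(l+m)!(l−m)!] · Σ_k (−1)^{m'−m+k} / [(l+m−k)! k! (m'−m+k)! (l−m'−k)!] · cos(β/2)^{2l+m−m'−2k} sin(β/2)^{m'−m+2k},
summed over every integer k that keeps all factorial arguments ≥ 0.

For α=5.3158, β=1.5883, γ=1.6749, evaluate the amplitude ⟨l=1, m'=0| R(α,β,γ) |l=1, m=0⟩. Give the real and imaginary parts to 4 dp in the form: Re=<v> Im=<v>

D^1_{0,0}(5.3158,1.5883,1.6749) = e^{-i·0·5.3158}·d^1_{0,0}(1.5883)·e^{-i·0·1.6749}. Compute d first:
With c≡cos(β/2)=0.700891 and s≡sin(β/2)=0.713268, N=[1·1·1·1]^{1/2}=1.000000
k∈{0,1} keeps every argument non-negative
  k=0: (−1)^0·1.0000/(1)·0.7009^2·0.7133^0 = +0.491249
  k=1: (−1)^1·1.0000/(1)·0.7009^0·0.7133^2 = -0.508751
d^1_{0,0}(1.5883) = +0.491249 -0.508751 = -0.017503
Attach z-rotation phases: D = e^{-i(0)(5.3158)}·(-0.017503)·e^{-i(0)(1.6749)} = -0.017503+0.000000i

Re=-0.0175 Im=0.0000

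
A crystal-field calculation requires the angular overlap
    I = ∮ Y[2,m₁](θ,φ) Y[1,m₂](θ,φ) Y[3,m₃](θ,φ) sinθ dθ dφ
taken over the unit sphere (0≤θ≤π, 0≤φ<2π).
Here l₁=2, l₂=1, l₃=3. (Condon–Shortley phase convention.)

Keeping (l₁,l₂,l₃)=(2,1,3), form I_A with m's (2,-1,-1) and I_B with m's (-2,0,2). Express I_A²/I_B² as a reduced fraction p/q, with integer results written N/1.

1/5

Shared (l₁,l₂,l₃)=(2,1,3): N and (l;000)² cancel in I_A²/I_B².
A: Δ = 0!·4!·2!/7! = 1/105; Racah Σ t=0..0: t=0:+1/48 = 1/48; ⇒ 3j(2 1 3; 2 -1 -1)² = 1/105, sgn +1
B: Δ = 0!·4!·2!/7! = 1/105; Racah Σ t=0..0: t=0:+1/24 = 1/24; ⇒ 3j(2 1 3; -2 0 2)² = 1/21, sgn -1
I_A²/I_B² = (1/105)/(1/21) = 1/5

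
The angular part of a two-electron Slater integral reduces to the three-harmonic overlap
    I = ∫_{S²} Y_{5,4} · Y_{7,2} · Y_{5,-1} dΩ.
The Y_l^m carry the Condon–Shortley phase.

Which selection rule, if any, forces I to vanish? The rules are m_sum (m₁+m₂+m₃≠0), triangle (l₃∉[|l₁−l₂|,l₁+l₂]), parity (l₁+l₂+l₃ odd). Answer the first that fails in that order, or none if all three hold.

m_sum

m₁+m₂+m₃ = 4 + 2 − 1 = 5  ✗
triangle: |5−7|=2 ≤ l₃=5 ≤ 5+7=12
parity: l₁+l₂+l₃ = 17 is odd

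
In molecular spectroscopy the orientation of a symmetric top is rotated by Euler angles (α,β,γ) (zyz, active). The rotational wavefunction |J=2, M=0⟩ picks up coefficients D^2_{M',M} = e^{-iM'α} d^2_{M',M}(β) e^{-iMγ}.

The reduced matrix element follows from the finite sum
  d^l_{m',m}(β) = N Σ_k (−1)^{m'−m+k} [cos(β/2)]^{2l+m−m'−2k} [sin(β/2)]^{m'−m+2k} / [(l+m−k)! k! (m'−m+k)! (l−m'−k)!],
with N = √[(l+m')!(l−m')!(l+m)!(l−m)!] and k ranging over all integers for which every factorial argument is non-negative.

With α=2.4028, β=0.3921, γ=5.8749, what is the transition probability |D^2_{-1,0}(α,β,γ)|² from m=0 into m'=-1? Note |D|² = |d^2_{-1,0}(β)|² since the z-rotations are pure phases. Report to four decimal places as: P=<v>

D^2_{-1,0}(2.4028,0.3921,5.8749) = e^{-i·-1·2.4028}·d^2_{-1,0}(0.3921)·e^{-i·0·5.8749}. Compute d first:
Half-angle: c=0.980844, s=0.194797. N=√(1·6·2·2)=4.898979
k∈{1,2} keeps every argument non-negative
  k=1: (−1)^0·4.8990/(2)·0.9808^3·0.1948^1 = +0.450253
  k=2: (−1)^1·4.8990/(2)·0.9808^1·0.1948^3 = -0.017759
d^2_{-1,0}(0.3921) = +0.450253 -0.017759 = +0.432494
|D^2_{-1,0}|² = |d^2_{-1,0}(β)|² = (+0.432494)² = 0.187051 (the z-rotation phases have unit modulus)

P=0.1871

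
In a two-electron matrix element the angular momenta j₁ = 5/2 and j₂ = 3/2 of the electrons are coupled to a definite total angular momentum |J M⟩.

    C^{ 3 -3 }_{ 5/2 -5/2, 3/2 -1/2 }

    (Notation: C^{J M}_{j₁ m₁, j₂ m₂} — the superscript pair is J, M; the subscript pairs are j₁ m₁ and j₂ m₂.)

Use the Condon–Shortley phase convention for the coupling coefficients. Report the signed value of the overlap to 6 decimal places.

√[7·1!4!2!/8! · 0!5!1!2!0!6!] = √(1440)
  +(−1)^1/∏(1,0,4,0,0,2)! = -1/48  (running -1/48)
⟨..|..⟩ = √(1440)·(-1/48) = -0.790569

-0.790569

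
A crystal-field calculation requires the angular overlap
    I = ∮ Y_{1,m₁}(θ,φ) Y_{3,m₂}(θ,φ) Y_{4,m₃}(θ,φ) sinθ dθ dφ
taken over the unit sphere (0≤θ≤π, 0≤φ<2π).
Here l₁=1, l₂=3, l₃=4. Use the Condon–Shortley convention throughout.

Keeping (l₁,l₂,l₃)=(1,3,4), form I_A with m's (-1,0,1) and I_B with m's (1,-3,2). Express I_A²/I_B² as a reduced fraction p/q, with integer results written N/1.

Shared (l₁,l₂,l₃)=(1,3,4): N and (l;000)² cancel in I_A²/I_B².
A: Δ = 0!·2!·6!/9! = 1/252; Racah Σ t=0..0: t=0:+1/72 = 1/72; ⇒ 3j(1 3 4; -1 0 1)² = 5/126, sgn -1
B: Δ = 0!·2!·6!/9! = 1/252; Racah Σ t=0..0: t=0:+1/1440 = 1/1440; ⇒ 3j(1 3 4; 1 -3 2)² = 1/252, sgn +1
I_A²/I_B² = (5/126)/(1/252) = 10/1

10/1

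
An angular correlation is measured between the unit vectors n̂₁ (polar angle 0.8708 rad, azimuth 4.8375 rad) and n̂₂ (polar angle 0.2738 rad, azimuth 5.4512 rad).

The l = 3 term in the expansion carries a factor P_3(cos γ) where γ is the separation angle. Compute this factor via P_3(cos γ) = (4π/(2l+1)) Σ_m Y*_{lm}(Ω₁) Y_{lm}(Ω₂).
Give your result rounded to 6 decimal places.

Addition theorem: P_3(cos γ) = (4π/7) Σ_m Y*_{lm}(Ω₁) Y_{lm}(Ω₂), m = −3…3:
  m=-3: (-0.068432, 0.173681) × (-0.006588, 0.004963) = (-0.000411, -0.001484)  (running Σ = (-0.000411, -0.001484))
  m=-2: (-0.373149, -0.095369) × (-0.006693, 0.071624) = (0.009328, -0.026088)  (running Σ = (0.008917, -0.027572))
  m=-1: (0.033160, -0.263660) × (0.213873, 0.234790) = (0.068997, -0.048604)  (running Σ = (0.077914, -0.076176))
  m=0: (-0.222360, -0.000000) × (0.587215, 0.000000) = (-0.130573, -0.000000)  (running Σ = (-0.052659, -0.076176))
  m=1: (-0.033160, -0.263660) × (-0.213873, 0.234790) = (0.068997, 0.048604)  (running Σ = (0.016337, -0.027572))
  m=2: (-0.373149, 0.095369) × (-0.006693, -0.071624) = (0.009328, 0.026088)  (running Σ = (0.025665, -0.001484))
  m=3: (0.068432, 0.173681) × (0.006588, 0.004963) = (-0.000411, 0.001484)  (running Σ = (0.025254, 0.000000))
Total Σ_m = (0.025254, 0.000000). Multiply by 1.795196: (0.045336, 0.000000). P_3(cos γ) = 0.045336

0.045336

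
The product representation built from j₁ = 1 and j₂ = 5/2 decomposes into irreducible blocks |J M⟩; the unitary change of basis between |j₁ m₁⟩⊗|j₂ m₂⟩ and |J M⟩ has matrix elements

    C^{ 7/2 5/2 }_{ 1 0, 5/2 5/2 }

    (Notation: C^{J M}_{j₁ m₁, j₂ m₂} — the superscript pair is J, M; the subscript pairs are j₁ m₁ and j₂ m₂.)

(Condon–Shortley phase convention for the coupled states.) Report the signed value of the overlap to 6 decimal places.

√[8·0!2!5!/8! · 1!1!5!0!6!1!] = √(28800/7)
  +(−1)^0/∏(0,0,1,5,1,0)! = 1/120  (running 1/120)
⟨..|..⟩ = √(28800/7)·(1/120) = +0.534522

+0.534522  (= +√(2/7))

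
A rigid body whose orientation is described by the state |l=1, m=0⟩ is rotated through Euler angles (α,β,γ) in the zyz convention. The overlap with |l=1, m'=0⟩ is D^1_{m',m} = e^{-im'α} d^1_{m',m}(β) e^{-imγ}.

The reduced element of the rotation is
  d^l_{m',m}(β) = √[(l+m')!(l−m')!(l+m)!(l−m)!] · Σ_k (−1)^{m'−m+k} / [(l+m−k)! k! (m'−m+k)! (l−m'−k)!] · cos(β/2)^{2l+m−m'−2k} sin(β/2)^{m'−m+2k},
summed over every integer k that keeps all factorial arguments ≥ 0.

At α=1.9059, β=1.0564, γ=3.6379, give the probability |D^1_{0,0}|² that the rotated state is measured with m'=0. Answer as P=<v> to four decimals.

First d^1_{0,0}(β=1.0564), then the phase factors e^{-i(0)α} and e^{-i(0)γ}:
c=cos(1.056400/2)=0.863716, s=sin(1.056400/2)=0.503979; N=√[1·1·1·1]=1.000000
k∈{0,1} keeps every argument non-negative
  k=0: (−1)^0·1.0000/(1)·0.8637^2·0.5040^0 = +0.746005
  k=1: (−1)^1·1.0000/(1)·0.8637^0·0.5040^2 = -0.253995
d^1_{0,0}(1.0564) = +0.746005 -0.253995 = +0.492009
|D^1_{0,0}|² = |d^1_{0,0}(β)|² = (+0.492009)² = 0.242073 (the z-rotation phases have unit modulus)

P=0.2421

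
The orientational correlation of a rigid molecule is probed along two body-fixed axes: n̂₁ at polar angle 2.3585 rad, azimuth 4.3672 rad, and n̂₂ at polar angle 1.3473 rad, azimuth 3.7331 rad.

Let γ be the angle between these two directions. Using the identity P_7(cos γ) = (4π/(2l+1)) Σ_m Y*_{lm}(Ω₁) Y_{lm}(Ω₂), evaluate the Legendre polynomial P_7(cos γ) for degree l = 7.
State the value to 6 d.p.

-0.021753

Summing Y*_{l m}(θ₁,φ₁)·Y_{l m}(θ₂,φ₂) over m ∈ [−7, 7]; prefactor 4π/(2·7+1) = 0.837758:
  term(m=-7) = (-0.004928, -0.017552)   from Y*(Ω₁)=(0.028848, -0.032543), Y(Ω₂)=(0.226870, -0.352522)
  term(m=-6) = (0.045934, 0.035872)   from Y*(Ω₁)=(-0.078421, -0.143433), Y(Ω₂)=(-0.327336, 0.141280)
  term(m=-5) = (0.041437, 0.001198)   from Y*(Ω₁)=(-0.350319, 0.054792), Y(Ω₂)=(-0.114937, -0.021397)
  term(m=-4) = (-0.129881, 0.089850)   from Y*(Ω₁)=(-0.085906, 0.446583), Y(Ω₂)=(0.247964, 0.243134)
  term(m=-3) = (-0.000791, 0.002298)   from Y*(Ω₁)=(0.198077, 0.117452), Y(Ω₂)=(0.002135, 0.010335)
  term(m=-2) = (0.022498, 0.072067)   from Y*(Ω₁)=(-0.177570, 0.146668), Y(Ω₂)=(0.123956, -0.303469)
  term(m=-1) = (-0.008512, -0.006260)   from Y*(Ω₁)=(0.117596, 0.327032), Y(Ω₂)=(-0.025237, 0.016953)
  term(m=+0) = (0.042519, 0.000000)   from Y*(Ω₁)=(-0.132848, -0.000000), Y(Ω₂)=(-0.320055, 0.000000)
  term(m=+1) = (-0.008512, 0.006260)   from Y*(Ω₁)=(-0.117596, 0.327032), Y(Ω₂)=(0.025237, 0.016953)
  term(m=+2) = (0.022498, -0.072067)   from Y*(Ω₁)=(-0.177570, -0.146668), Y(Ω₂)=(0.123956, 0.303469)
  term(m=+3) = (-0.000791, -0.002298)   from Y*(Ω₁)=(-0.198077, 0.117452), Y(Ω₂)=(-0.002135, 0.010335)
  term(m=+4) = (-0.129881, -0.089850)   from Y*(Ω₁)=(-0.085906, -0.446583), Y(Ω₂)=(0.247964, -0.243134)
  term(m=+5) = (0.041437, -0.001198)   from Y*(Ω₁)=(0.350319, 0.054792), Y(Ω₂)=(0.114937, -0.021397)
  term(m=+6) = (0.045934, -0.035872)   from Y*(Ω₁)=(-0.078421, 0.143433), Y(Ω₂)=(-0.327336, -0.141280)
  term(m=+7) = (-0.004928, 0.017552)   from Y*(Ω₁)=(-0.028848, -0.032543), Y(Ω₂)=(-0.226870, -0.352522)
Σ over m = (-0.025966, 0.000000); ×(4π/15) → (-0.021753, 0.000000). Real part: -0.021753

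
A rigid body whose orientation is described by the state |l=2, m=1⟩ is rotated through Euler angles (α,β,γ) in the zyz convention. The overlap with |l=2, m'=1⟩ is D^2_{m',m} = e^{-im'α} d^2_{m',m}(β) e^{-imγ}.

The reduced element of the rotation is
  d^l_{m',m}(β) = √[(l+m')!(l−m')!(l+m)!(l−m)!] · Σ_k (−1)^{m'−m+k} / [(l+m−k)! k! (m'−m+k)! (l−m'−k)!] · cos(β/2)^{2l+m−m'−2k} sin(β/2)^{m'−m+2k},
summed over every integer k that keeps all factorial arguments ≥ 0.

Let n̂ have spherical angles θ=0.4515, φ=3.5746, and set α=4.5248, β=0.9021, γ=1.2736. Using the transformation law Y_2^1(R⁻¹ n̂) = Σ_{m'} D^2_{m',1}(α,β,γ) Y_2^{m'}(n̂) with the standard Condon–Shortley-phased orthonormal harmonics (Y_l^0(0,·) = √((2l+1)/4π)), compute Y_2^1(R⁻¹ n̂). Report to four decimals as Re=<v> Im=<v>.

Re=0.2924 Im=-0.2460

Need the full column D^2_{m',1} for m'=−2..2 at α=4.5248, β=0.9021, γ=1.2736.
cos(β/2)=0.899990, sin(β/2)=0.435911
d^2_{-2,1}: single k=3 term ⇒ +0.149094;  D = +0.011615+0.148641i
d^2_{-1,1}: k∈[2..3] ⇒ +0.461734 -0.036107 = +0.425627;  D = -0.423073-0.046558i
d^2_{0,1}: k∈[1..2] ⇒ +0.778370 -0.182602 = +0.595768;  D = +0.174465-0.569650i
d^2_{1,1}: k∈[0..1] ⇒ +0.656071 -0.461734 = +0.194337;  D = +0.171944+0.090564i
d^2_{2,1}: single k=0 term ⇒ -0.635536;  D = +0.395841-0.497209i
Y_2^{m'}(θ=0.4515,φ=3.5746) and Σ D·Y over m':
  (+0.0116+0.1486i)·(+0.0476-0.0560i)  (-0.4231-0.0466i)·(-0.2753+0.1273i)  (+0.1745-0.5697i)·(+0.4507+0.0000i)  (+0.1719+0.0906i)·(+0.2753+0.1273i)  (+0.3958-0.4972i)·(+0.0476+0.0560i)
Y_2^1(R⁻¹ n̂) = +0.292425-0.246010i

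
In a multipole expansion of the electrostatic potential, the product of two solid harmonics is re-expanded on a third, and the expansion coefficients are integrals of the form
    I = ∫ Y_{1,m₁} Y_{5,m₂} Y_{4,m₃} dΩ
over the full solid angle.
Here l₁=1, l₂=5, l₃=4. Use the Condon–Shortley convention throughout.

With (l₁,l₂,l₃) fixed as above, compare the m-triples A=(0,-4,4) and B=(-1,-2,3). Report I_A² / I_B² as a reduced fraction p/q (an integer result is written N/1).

l's match ⇒ only the (l;m) 3-j factors differ between A and B.
A: triangle coeff Δ(1,5,4) = 1/495; Σ_t [1,1]: t=1:−1/40320 = -1/40320; (3j)²=1/55 [(1 5 4; 0 -4 4)], sign=-1
B: triangle coeff Δ(1,5,4) = 1/495; Σ_t [2,2]: t=2:+1/10080 = 1/10080; (3j)²=1/165 [(1 5 4; -1 -2 3)], sign=-1
I_A²/I_B² = (1/55)/(1/165) = 3/1

3/1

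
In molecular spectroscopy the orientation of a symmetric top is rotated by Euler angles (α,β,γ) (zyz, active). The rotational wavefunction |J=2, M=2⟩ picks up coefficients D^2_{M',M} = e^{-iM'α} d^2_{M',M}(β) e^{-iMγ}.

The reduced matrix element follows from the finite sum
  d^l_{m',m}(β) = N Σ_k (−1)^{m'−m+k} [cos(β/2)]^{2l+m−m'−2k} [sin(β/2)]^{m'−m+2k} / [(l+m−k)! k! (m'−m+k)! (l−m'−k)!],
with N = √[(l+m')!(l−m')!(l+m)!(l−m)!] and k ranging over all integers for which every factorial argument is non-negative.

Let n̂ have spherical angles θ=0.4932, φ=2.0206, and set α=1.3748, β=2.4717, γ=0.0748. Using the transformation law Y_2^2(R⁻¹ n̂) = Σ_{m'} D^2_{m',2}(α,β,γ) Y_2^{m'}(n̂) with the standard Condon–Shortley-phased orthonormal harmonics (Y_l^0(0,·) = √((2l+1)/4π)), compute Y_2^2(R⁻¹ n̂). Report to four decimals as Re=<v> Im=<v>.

Need the full column D^2_{m',2} for m'=−2..2 at α=1.3748, β=2.4717, γ=0.0748.
cos(β/2)=0.328718, sin(β/2)=0.944428
d^2_{-2,2}: single k=4 term ⇒ +0.795564;  D = -0.681710+0.410115i
d^2_{-1,2}: single k=3 term ⇒ +0.553810;  D = +0.187607+0.521065i
d^2_{0,2}: single k=2 term ⇒ +0.236081;  D = +0.233444-0.035186i
d^2_{1,2}: single k=1 term ⇒ +0.067092;  D = +0.003112-0.067020i
d^2_{2,2}: single k=0 term ⇒ +0.011676;  D = -0.011335-0.002803i
Y_2^{m'}(θ=0.4932,φ=2.0206) and Σ D·Y over m':
  (-0.6817+0.4101i)·(-0.0538+0.0678i)  (+0.1876+0.5211i)·(-0.1401-0.2901i)  (+0.2334-0.0352i)·(+0.4187+0.0000i)  (+0.0031-0.0670i)·(+0.1401-0.2901i)  (-0.0113-0.0028i)·(-0.0538-0.0678i)
Y_2^2(R⁻¹ n̂) = +0.212951-0.219827i

Re=0.2130 Im=-0.2198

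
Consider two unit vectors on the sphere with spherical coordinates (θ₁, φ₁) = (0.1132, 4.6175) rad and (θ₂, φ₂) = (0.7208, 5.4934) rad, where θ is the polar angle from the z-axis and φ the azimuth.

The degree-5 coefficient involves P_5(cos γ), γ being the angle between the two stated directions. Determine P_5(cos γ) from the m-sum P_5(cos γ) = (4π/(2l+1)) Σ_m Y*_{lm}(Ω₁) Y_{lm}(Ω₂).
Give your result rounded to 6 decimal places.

-0.405851

Term-by-term m-sum for l=5 (normalisation 4π/11 = 1.142397):
  term(m=-5) = -0.000000+0.000000i   from Y*(Ω₁)=-0.000004-0.000008i, Y(Ω₂)=-0.040185-0.041988i
  term(m=-4) = -0.000046+0.000018i   from Y*(Ω₁)=+0.000221-0.000088i, Y(Ω₂)=-0.209177-0.003671i
  term(m=-3) = -0.001389-0.000784i   from Y*(Ω₁)=+0.001104+0.003773i, Y(Ω₂)=-0.290651+0.283099i
  term(m=-2) = -0.002917-0.015941i   from Y*(Ω₁)=-0.041393+0.007951i, Y(Ω₂)=-0.003374+0.384466i
  term(m=-1) = -0.007935+0.009519i   from Y*(Ω₁)=-0.026209-0.275382i, Y(Ω₂)=-0.031537-0.031815i
  term(m=+0) = -0.330687+0.000000i   from Y*(Ω₁)=+0.847776-0.000000i, Y(Ω₂)=-0.390064+0.000000i
  term(m=+1) = -0.007935-0.009519i   from Y*(Ω₁)=+0.026209-0.275382i, Y(Ω₂)=+0.031537-0.031815i
  term(m=+2) = -0.002917+0.015941i   from Y*(Ω₁)=-0.041393-0.007951i, Y(Ω₂)=-0.003374-0.384466i
  term(m=+3) = -0.001389+0.000784i   from Y*(Ω₁)=-0.001104+0.003773i, Y(Ω₂)=+0.290651+0.283099i
  term(m=+4) = -0.000046-0.000018i   from Y*(Ω₁)=+0.000221+0.000088i, Y(Ω₂)=-0.209177+0.003671i
  term(m=+5) = -0.000000-0.000000i   from Y*(Ω₁)=+0.000004-0.000008i, Y(Ω₂)=+0.040185-0.041988i
Accumulated sum -0.355262-0.000000i; after 4π/(2l+1) scaling, -0.405851-0.000000i ⇒ P_5 = -0.405851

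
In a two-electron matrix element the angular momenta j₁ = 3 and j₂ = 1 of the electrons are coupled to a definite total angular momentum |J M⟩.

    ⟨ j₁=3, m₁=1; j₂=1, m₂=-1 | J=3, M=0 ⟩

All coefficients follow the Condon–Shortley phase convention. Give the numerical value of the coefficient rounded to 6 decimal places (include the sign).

triangle: 1!×5!×1!/8! = 120/40320
(j±m)!: 4!×2!×0!×2!×3!×3! = 3456
prefactor² = (2J+1)×Δ×N² = 72
  k=0: +1/(0!×1!×2!×0!×3!×1!) = 1/12
Σ = 1/12  ⇒  CG² = 72×(1/12)² = 1/2
CG = +√(1/2) = +0.707107

+√(1/2) = +0.707107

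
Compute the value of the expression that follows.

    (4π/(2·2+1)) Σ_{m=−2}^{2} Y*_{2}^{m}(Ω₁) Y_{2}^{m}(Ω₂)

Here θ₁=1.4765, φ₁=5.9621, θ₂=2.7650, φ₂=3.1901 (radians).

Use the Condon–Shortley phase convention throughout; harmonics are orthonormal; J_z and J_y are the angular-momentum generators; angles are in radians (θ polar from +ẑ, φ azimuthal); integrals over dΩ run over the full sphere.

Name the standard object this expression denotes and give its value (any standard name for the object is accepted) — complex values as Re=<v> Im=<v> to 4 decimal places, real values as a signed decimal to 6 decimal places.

This sum is the spherical-harmonic addition theorem: it equals the Legendre polynomial P_l(cos γ) of the angle γ between the two directions.
Term-by-term m-sum for l=2 (normalisation 4π/5 = 2.513274):
  term(m=-2) = +0.014781-0.013474i   from Y*(Ω₁)=+0.306585-0.229302i, Y(Ω₂)=+0.051995-0.005060i
  term(m=-1) = +0.017841-0.006911i   from Y*(Ω₁)=+0.068716-0.022855i, Y(Ω₂)=+0.263888-0.012811i
  term(m=+0) = -0.154367-0.000000i   from Y*(Ω₁)=-0.307003-0.000000i, Y(Ω₂)=+0.502820+0.000000i
  term(m=+1) = +0.017841+0.006911i   from Y*(Ω₁)=-0.068716-0.022855i, Y(Ω₂)=-0.263888-0.012811i
  term(m=+2) = +0.014781+0.013474i   from Y*(Ω₁)=+0.306585+0.229302i, Y(Ω₂)=+0.051995+0.005060i
Total Σ_m = -0.089125-0.000000i. Multiply by 2.513274: -0.223995-0.000000i. P_2(cos γ) = -0.223995

Legendre polynomial (addition theorem), -0.223995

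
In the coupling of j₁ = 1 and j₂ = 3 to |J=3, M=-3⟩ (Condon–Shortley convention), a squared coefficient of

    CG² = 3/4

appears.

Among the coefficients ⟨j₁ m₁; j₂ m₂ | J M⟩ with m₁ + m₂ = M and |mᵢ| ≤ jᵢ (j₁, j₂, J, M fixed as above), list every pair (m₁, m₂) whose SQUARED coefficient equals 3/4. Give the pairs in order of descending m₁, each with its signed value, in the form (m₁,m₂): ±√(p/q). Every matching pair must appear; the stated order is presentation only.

Admissible pairs with m₁+m₂ = M = -3: (-1,-2), (0,-3)
  (m₁,m₂)=(0,-3): CG² = 3/4, CG = +√(3/4)   ← matches the target
  (m₁,m₂)=(-1,-2): CG² = 1/4, CG = −√(1/4)
Pairs with CG² = 3/4: (0,-3): +√(3/4)

(0,-3): +√(3/4)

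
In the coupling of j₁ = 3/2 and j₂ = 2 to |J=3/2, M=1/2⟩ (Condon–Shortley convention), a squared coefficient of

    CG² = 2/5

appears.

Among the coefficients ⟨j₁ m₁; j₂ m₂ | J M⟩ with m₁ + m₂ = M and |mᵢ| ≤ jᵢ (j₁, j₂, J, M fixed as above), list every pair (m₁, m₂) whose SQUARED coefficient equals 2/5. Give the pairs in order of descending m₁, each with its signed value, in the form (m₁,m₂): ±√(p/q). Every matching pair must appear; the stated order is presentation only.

Admissible pairs with m₁+m₂ = M = 1/2: (-3/2,2), (-1/2,1), (1/2,0), (3/2,-1)
  (m₁,m₂)=(3/2,-1): CG² = 2/5, CG = +√(2/5)   ← matches the target
  (m₁,m₂)=(1/2,0): CG² = 1/5, CG = −√(1/5)
  (m₁,m₂)=(-1/2,1): CG² = 0/1, CG = 0
  (m₁,m₂)=(-3/2,2): CG² = 2/5, CG = +√(2/5)   ← matches the target
Pairs with CG² = 2/5: (3/2,-1): +√(2/5); (-3/2,2): +√(2/5)

(3/2,-1): +√(2/5); (-3/2,2): +√(2/5)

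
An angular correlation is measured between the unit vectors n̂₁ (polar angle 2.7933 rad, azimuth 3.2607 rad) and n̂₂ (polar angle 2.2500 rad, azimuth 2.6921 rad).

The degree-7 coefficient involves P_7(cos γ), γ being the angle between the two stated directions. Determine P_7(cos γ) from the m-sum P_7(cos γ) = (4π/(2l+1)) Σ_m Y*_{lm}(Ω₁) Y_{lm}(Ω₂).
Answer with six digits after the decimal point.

-0.292589

Summing Y*_{l m}(θ₁,φ₁)·Y_{l m}(θ₂,φ₂) over m ∈ [−7, 7]; prefactor 4π/(2·7+1) = 0.837758:
  m=-7: Y*=-0.00018 - 0.00020j  Y=0.08633 + 0.00042j  product -0.00002 - 0.00002j
  m=-6: Y*=-0.00210 - 0.00182j  Y=0.23542 - 0.11217j  product -0.00070 - 0.00019j
  m=-5: Y*=-0.01475 - 0.00999j  Y=0.27060 - 0.33692j  product -0.00736 + 0.00226j
  m=-4: Y*=-0.07057 - 0.03642j  Y=0.08105 - 0.35060j  product -0.01849 + 0.02179j
  m=-3: Y*=-0.23203 - 0.08663j  Y=0.00893 + 0.03950j  product 0.00135 - 0.00994j
  m=-2: Y*=-0.49007 - 0.11900j  Y=0.22737 + 0.28593j  product -0.07740 - 0.16718j
  m=-1: Y*=-0.51403 - 0.06152j  Y=0.10950 + 0.05282j  product -0.05303 - 0.03389j
  m=+0: Y*=0.11416 + 0.00000j  Y=-0.33249 + 0.00000j  product -0.03796 + 0.00000j
  m=+1: Y*=0.51403 - 0.06152j  Y=-0.10950 + 0.05282j  product -0.05303 + 0.03389j
  m=+2: Y*=-0.49007 + 0.11900j  Y=0.22737 - 0.28593j  product -0.07740 + 0.16718j
  m=+3: Y*=0.23203 - 0.08663j  Y=-0.00893 + 0.03950j  product 0.00135 + 0.00994j
  m=+4: Y*=-0.07057 + 0.03642j  Y=0.08105 + 0.35060j  product -0.01849 - 0.02179j
  m=+5: Y*=0.01475 - 0.00999j  Y=-0.27060 - 0.33692j  product -0.00736 - 0.00226j
  m=+6: Y*=-0.00210 + 0.00182j  Y=0.23542 + 0.11217j  product -0.00070 + 0.00019j
  m=+7: Y*=0.00018 - 0.00020j  Y=-0.08633 + 0.00042j  product -0.00002 + 0.00002j
Σ over m = -0.34925 - 0.00000j; ×(4π/15) → -0.29259 - 0.00000j. Real part: -0.292589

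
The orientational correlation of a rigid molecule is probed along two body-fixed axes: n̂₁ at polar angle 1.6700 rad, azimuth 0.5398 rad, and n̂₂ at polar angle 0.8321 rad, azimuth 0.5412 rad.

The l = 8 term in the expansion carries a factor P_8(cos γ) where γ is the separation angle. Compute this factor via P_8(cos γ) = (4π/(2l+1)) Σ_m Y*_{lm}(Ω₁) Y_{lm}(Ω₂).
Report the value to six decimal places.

0.316699

Addition theorem: P_8(cos γ) = (4π/17) Σ_m Y*_{lm}(Ω₁) Y_{lm}(Ω₂), m = −8…8:
  [-8]  conj(Y_{8,-8})(Ω₁) = -0.19021 - 0.45754j ; Y_{8,-8}(Ω₂) = -0.01719 + 0.04269j ; Δ = 0.02280 - 0.00026j
  [-7]  conj(Y_{8,-7})(Ω₁) = 0.15858 + 0.11733j ; Y_{8,-7}(Ω₂) = -0.13378 + 0.10103j ; Δ = -0.03307 + 0.00032j
  [-6]  conj(Y_{8,-6})(Ω₁) = 0.31021 + 0.03025j ; Y_{8,-6}(Ω₂) = -0.35465 + 0.03759j ; Δ = -0.11115 + 0.00093j
  [-5]  conj(Y_{8,-5})(Ω₁) = -0.20256 + 0.09601j ; Y_{8,-5}(Ω₂) = -0.41678 - 0.19397j ; Δ = 0.10305 - 0.00072j
  [-4]  conj(Y_{8,-4})(Ω₁) = -0.13830 + 0.20727j ; Y_{8,-4}(Ω₂) = -0.14555 - 0.21551j ; Δ = 0.06480 - 0.00036j
  [-3]  conj(Y_{8,-3})(Ω₁) = 0.01138 - 0.23402j ; Y_{8,-3}(Ω₂) = 0.00968 + 0.18311j ; Δ = 0.04296 - 0.00018j
  [-2]  conj(Y_{8,-2})(Ω₁) = -0.10394 - 0.19430j ; Y_{8,-2}(Ω₂) = -0.17421 + 0.32787j ; Δ = 0.08181 - 0.00023j
  [-1]  conj(Y_{8,-1})(Ω₁) = 0.20415 + 0.12232j ; Y_{8,-1}(Ω₂) = 0.01405 - 0.00844j ; Δ = 0.00390 - 0.00001j
  [+0]  conj(Y_{8,0})(Ω₁) = 0.21169 + 0.00000j ; Y_{8,0}(Ω₂) = 0.36961 + 0.00000j ; Δ = 0.07824 + 0.00000j
  [+1]  conj(Y_{8,1})(Ω₁) = -0.20415 + 0.12232j ; Y_{8,1}(Ω₂) = -0.01405 - 0.00844j ; Δ = 0.00390 + 0.00001j
  [+2]  conj(Y_{8,2})(Ω₁) = -0.10394 + 0.19430j ; Y_{8,2}(Ω₂) = -0.17421 - 0.32787j ; Δ = 0.08181 + 0.00023j
  [+3]  conj(Y_{8,3})(Ω₁) = -0.01138 - 0.23402j ; Y_{8,3}(Ω₂) = -0.00968 + 0.18311j ; Δ = 0.04296 + 0.00018j
  [+4]  conj(Y_{8,4})(Ω₁) = -0.13830 - 0.20727j ; Y_{8,4}(Ω₂) = -0.14555 + 0.21551j ; Δ = 0.06480 + 0.00036j
  [+5]  conj(Y_{8,5})(Ω₁) = 0.20256 + 0.09601j ; Y_{8,5}(Ω₂) = 0.41678 - 0.19397j ; Δ = 0.10305 + 0.00072j
  [+6]  conj(Y_{8,6})(Ω₁) = 0.31021 - 0.03025j ; Y_{8,6}(Ω₂) = -0.35465 - 0.03759j ; Δ = -0.11115 - 0.00093j
  [+7]  conj(Y_{8,7})(Ω₁) = -0.15858 + 0.11733j ; Y_{8,7}(Ω₂) = 0.13378 + 0.10103j ; Δ = -0.03307 - 0.00032j
  [+8]  conj(Y_{8,8})(Ω₁) = -0.19021 + 0.45754j ; Y_{8,8}(Ω₂) = -0.01719 - 0.04269j ; Δ = 0.02280 + 0.00026j
Total Σ_m = 0.42844 + 0.00000j. Multiply by 0.739198: 0.31670 + 0.00000j. P_8(cos γ) = 0.316699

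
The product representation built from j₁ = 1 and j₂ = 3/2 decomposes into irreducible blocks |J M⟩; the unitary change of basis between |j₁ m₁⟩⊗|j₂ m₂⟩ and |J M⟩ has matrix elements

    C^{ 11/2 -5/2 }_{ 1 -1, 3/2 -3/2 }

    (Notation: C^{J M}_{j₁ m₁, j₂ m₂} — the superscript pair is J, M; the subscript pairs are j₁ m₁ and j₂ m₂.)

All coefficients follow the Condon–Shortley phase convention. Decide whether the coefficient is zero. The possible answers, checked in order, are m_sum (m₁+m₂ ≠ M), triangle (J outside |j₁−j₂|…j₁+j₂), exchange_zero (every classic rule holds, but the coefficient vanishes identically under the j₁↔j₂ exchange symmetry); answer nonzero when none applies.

m-sum: m₁+m₂ = -1+(-3/2) = -5/2, M = -5/2  ✓
triangle: need |j₁−j₂| ≤ J ≤ j₁+j₂, i.e. J ∈ [1/2, 5/2]; J = 11/2 is outside ✗ ⇒ coefficient is 0

triangle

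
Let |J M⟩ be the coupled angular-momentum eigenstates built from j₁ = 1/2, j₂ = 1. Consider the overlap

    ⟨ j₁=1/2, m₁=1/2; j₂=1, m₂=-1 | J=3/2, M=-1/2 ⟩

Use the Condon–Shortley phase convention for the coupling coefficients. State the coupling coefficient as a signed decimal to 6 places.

+√(1/3) ≈ +0.577350

triangle: 0!·1!·2!/4! = 2/24
(j±m)!: 1!·0!·0!·2!·1!·2! = 4
prefactor² = (2J+1)·Δ·N² = 4/3
  k=0: +1/(0!·0!·0!·0!·1!·2!) = 1/2
Σ = 1/2  ⇒  CG² = 4/3·(1/2)² = 1/3
CG = +√(1/3) = +0.577350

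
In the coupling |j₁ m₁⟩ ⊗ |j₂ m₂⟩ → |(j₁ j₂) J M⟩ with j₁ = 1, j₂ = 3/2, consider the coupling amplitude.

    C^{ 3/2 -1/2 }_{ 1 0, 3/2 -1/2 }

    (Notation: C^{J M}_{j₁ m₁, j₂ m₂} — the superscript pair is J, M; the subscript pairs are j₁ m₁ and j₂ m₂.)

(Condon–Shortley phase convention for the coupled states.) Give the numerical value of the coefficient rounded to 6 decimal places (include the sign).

triangle: 1!·1!·2!/5! = 2/120
(j±m)!: 1!·1!·1!·2!·1!·2! = 4
prefactor² = (2J+1)·Δ·N² = 4/15
  k=0: +1/(0!·1!·1!·1!·0!·1!) = 1
  k=1: −1/(1!·0!·0!·0!·1!·2!) = -1/2
Σ = 1/2  ⇒  CG² = 4/15·(1/2)² = 1/15
CG = +√(1/15) = +0.258199

+√(1/15) = +0.258199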